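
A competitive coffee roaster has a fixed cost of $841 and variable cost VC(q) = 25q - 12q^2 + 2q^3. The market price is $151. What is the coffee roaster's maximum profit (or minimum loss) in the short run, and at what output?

Profit = -$57 at q = 7

AVC = 25 - 12q + 2q^2 has its minimum $7 at q = 3; price $151 clears that bar, so the firm operates.
With MC = 25 - 24q + 6q^2, P = MC on the upward-sloping part at q* = 7.
TR = 151·7 = 1057. TC = 841 + 273 = 1114. Profit = 1057 − 1114 = -$57.
By producing, the firm covers all variable cost plus $784 of fixed cost; shutting down would lose the full $841.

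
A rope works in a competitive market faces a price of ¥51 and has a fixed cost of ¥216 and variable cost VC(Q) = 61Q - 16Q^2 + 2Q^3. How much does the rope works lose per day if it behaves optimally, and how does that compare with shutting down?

AVC = 61 - 16Q + 2Q^2 has its minimum ¥29 at Q = 4; price ¥51 clears that bar, so the firm operates.
MC = 61 - 32Q + 6Q^2. Setting P = MC and taking the root on the rising branch gives Q* = 5.
TR = 51·5 = 255. TC = 216 + 155 = 371. Profit = 255 − 371 = -¥116.
By producing, the firm covers all variable cost plus ¥100 of fixed cost; shutting down would lose the full ¥216.

Profit = -¥116 at Q = 5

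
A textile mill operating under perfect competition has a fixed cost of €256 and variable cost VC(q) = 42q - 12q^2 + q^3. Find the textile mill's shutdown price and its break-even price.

Shutdown price = €6; break-even price = €42

Shutdown price = min AVC. AVC = 42 - 12q + q^2, with vertex at q = 6 and minimum €6.
ATC = 256/q + 42 - 12q + q^2. Setting dATC/dq = −256/q^2 − 12 + 2q = 0 gives q = 8 (since 2·8^3 − 12·8^2 = 256).
min ATC = 256/8 + 42 − 12·8 + 8^2 = €42. That is the break-even price.
Between these two prices the firm operates at a loss; above €42 it earns a profit.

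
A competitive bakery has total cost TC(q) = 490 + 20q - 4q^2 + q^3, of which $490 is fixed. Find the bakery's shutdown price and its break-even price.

AVC = 20 - 4q + q^2; minimized at q = 2, giving min AVC = $16. That is the shutdown price.
ATC = 490/q + 20 - 4q + q^2. Setting dATC/dq = −490/q^2 − 4 + 2q = 0 gives q = 7 (since 2·7^3 − 4·7^2 = 490).
min ATC = 490/7 + 20 − 4·7 + 7^2 = $111. That is the break-even price.
For $16 ≤ P < $111 the firm produces at a loss; below $16 it shuts down.

Shutdown price = $16; break-even price = $111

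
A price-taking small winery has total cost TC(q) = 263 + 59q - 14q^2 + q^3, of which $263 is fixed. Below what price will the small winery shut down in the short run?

The shutdown price is the minimum of AVC. VC = 59q - 14q^2 + q^3, so AVC = 59 - 14q + q^2.
At the minimum of AVC, MC = AVC. MC = 59 - 28q + 3q^2; setting MC = AVC gives 2q^2 - 14q = 0, so q = 7. min AVC = 10.
So the shutdown price is $10.

$10 per unit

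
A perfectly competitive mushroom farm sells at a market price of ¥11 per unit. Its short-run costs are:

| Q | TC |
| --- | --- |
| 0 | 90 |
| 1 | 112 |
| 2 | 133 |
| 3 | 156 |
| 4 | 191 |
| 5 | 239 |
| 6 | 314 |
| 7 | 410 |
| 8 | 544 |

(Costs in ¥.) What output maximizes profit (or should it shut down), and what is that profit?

Profit at each row (π = 11Q − TC): Q=0: -90; Q=1: -101; Q=2: -111; Q=3: -123; Q=4: -147; Q=5: -184; Q=6: -248; Q=7: -333; Q=8: -456.
Profit is highest at Q = 0. Equivalently, the lowest AVC in the table is 43/2 ≈ ¥21.50 at Q = 2, and P = ¥11 falls below it — price never covers variable cost, so the firm shuts down and loses only its fixed cost.

Q = 0 (shut down); profit = -¥90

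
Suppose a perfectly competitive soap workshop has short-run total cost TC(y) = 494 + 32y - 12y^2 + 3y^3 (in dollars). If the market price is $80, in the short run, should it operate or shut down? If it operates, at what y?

From TC, MC = TC'(y) = 32 - 24y + 9y^2 and AVC = VC/y = 32 - 12y + 3y^2.
AVC hits its minimum where MC = AVC, at y = 2, giving min AVC = 32 - 12·2 + 3·2^2 = $20.
Because $80 ≥ $20, revenue can cover variable cost; the firm operates.
Solving P = MC: -48 - 24y + 9y^2 = 0 ⇒ y = -4/3 or 4. On the upward-sloping branch, y* = 4.
Check: AVC at y = 4 is $32 ≤ P, so revenue covers variable cost.
Profit = P·y − TC = 80·4 − 622 = -$302, a loss, but smaller than the $494 fixed cost the firm would lose by shutting down.

Produce at y = 4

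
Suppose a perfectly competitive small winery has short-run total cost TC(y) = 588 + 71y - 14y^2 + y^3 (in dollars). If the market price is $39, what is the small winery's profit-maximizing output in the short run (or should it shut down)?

Strip out fixed cost: VC = 71y - 14y^2 + y^3. Then AVC = 71 - 14y + y^2 and MC = 71 - 28y + 3y^2.
AVC is minimized where dAVC/dy = -14 + 2y = 0, at y = 7; min AVC = 71 - 14·7 + 7^2 = $22.
P = $39 exceeds min AVC = $22, so the firm stays open.
Solving P = MC: 32 - 28y + 3y^2 = 0 ⇒ y = 4/3 or 8. On the upward-sloping branch, y* = 8.
Check: AVC at y = 8 is $23 ≤ P, so revenue covers variable cost.
Profit = P·y − TC = 39·8 − 772 = -$460, a loss, but smaller than the $588 fixed cost the firm would lose by shutting down.

Produce at y = 8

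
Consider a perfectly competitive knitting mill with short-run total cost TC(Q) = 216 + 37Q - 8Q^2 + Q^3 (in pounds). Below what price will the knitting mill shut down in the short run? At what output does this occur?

£21 per unit, at Q = 4

The shutdown price is the minimum of AVC. VC = 37Q - 8Q^2 + Q^3, so AVC = 37 - 8Q + Q^2.
dAVC/dQ = -8 + 2Q = 0 gives Q = 4. min AVC = 37 - 8·4 + 4^2 = 21.
The firm shuts down for any P below £21.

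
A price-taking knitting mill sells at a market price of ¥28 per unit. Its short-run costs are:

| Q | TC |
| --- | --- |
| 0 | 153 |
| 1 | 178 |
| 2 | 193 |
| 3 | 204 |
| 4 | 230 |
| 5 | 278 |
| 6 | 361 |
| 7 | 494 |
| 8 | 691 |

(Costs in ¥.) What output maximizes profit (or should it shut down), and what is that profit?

Compute π = P·Q − TC at each output: Q=0: -153; Q=1: -150; Q=2: -137; Q=3: -120; Q=4: -118; Q=5: -138; Q=6: -193; Q=7: -298; Q=8: -467.
Profit is maximized at Q = 4. AVC there is 77/4 = ¥19.25 ≤ P, so producing beats shutting down (which would give -¥153).

Q = 4; profit = -¥118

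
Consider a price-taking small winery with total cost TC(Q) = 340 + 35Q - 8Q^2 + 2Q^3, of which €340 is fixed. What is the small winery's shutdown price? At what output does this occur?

€27 per unit, at Q = 2

The shutdown price is the minimum of AVC. VC = 35Q - 8Q^2 + 2Q^3, so AVC = 35 - 8Q + 2Q^2.
dAVC/dQ = -8 + 4Q = 0 gives Q = 2. min AVC = 35 - 8·2 + 2·2^2 = 27.
The firm shuts down for any P below €27.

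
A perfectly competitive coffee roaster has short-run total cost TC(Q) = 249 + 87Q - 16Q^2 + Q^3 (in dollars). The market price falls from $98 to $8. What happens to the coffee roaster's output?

AVC = 87 - 16Q + Q^2, minimized at Q = 8 where min AVC = $23. MC = 87 - 32Q + 3Q^2.
With P = $98 above the shutdown price, P = MC gives Q = 11.
At P = $8 < min AVC = $23, price no longer covers variable cost at any output, so the firm shuts down: Q = 0.

Output falls from 11 to 0 (the firm shuts down)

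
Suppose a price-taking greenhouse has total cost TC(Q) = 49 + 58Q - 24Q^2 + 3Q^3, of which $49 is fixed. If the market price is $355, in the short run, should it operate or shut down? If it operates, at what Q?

Variable cost is VC = 58Q - 24Q^2 + 3Q^3, so AVC = VC/Q = 58 - 24Q + 3Q^2 and MC = dTC/dQ = 58 - 48Q + 9Q^2.
The AVC parabola has its vertex at Q = 24/6 = 4, where AVC = 58 - 24·4 + 3·4^2 = $10.
Because $355 ≥ $10, revenue can cover variable cost; the firm operates.
P = MC gives -297 - 48Q + 9Q^2 = 0, with roots -11/3 and 9. Take the larger (rising MC): Q* = 9.
Check: AVC at Q = 9 is $85 ≤ P, so revenue covers variable cost.
Profit = P·Q − TC = 355·9 − 814 = $2381.

Produce at Q = 9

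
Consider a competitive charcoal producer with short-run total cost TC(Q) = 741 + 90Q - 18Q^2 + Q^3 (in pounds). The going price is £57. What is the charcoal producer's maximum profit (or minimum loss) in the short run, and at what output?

AVC = 90 - 18Q + Q^2; min AVC = £9 at Q = 9. Since P = £57 ≥ min AVC, the firm produces.
MC = 90 - 36Q + 3Q^2. Setting P = MC and taking the root on the rising branch gives Q* = 11.
TR = 57·11 = 627. TC = 741 + 143 = 884. Profit = 627 − 884 = -£257.
Shutting down would mean losing the fixed cost of £741, so operating at a loss of £257 is better by £484.

Profit = -£257 at Q = 11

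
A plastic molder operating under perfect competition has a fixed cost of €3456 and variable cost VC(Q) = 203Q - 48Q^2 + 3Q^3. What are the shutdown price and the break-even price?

Shutdown price = min AVC. AVC = 203 - 48Q + 3Q^2, with vertex at Q = 8 and minimum €11.
ATC = 3456/Q + 203 - 48Q + 3Q^2. Setting dATC/dQ = −3456/Q^2 − 48 + 6Q = 0 gives Q = 12 (since 6·12^3 − 48·12^2 = 3456).
min ATC = 3456/12 + 203 − 48·12 + 3·12^2 = €347. That is the break-even price.
Between these two prices the firm operates at a loss; above €347 it earns a profit.

Shutdown price = €11; break-even price = €347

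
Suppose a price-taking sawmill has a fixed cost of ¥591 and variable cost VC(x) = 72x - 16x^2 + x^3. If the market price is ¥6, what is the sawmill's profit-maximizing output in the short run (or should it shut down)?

Strip out fixed cost: VC = 72x - 16x^2 + x^3. Then AVC = 72 - 16x + x^2 and MC = 72 - 32x + 3x^2.
AVC hits its minimum where MC = AVC, at x = 8, giving min AVC = 72 - 16·8 + 8^2 = ¥8.
Since P = ¥6 < min AVC = ¥8, price fails to cover variable cost at any output.
Shutting down limits the loss to fixed cost, ¥591.

Shut down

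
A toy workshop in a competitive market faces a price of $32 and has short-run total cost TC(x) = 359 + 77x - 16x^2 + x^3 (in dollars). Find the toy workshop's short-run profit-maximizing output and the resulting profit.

Profit = -$197 at x = 9

AVC = 77 - 16x + x^2; min AVC = $13 at x = 8. Since P = $32 ≥ min AVC, the firm produces.
MC = 77 - 32x + 3x^2. Setting P = MC and taking the root on the rising branch gives x* = 9.
TR = 32·9 = 288. TC = 359 + 126 = 485. Profit = 288 − 485 = -$197.
That loss of $197 beats the $359 the firm would lose by shutting down; producing recovers $162 of fixed cost.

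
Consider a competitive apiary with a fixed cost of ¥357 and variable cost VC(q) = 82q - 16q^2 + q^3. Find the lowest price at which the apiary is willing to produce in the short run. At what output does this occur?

The firm shuts down when price falls below the minimum of average variable cost. AVC = VC/q = 82 - 16q + q^2.
dAVC/dq = -16 + 2q = 0 gives q = 8. min AVC = 82 - 16·8 + 8^2 = 18.
For P < ¥18 the firm produces nothing.

¥18 per unit, at q = 8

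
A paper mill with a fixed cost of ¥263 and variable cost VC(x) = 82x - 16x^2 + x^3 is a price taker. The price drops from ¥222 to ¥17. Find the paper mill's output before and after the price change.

Output falls from 14 to 0 (the firm shuts down)

AVC = 82 - 16x + x^2, minimized at x = 8 where min AVC = ¥18. MC = 82 - 32x + 3x^2.
With P = ¥222 above the shutdown price, P = MC gives x = 14.
At P = ¥17 < min AVC = ¥18, price no longer covers variable cost at any output, so the firm shuts down: x = 0.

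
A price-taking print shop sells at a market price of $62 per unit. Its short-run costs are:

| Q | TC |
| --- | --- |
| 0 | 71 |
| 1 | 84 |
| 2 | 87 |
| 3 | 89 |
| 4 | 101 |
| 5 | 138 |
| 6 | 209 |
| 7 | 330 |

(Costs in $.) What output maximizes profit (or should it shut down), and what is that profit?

Compute π = P·Q − TC at each output: Q=0: -71; Q=1: -22; Q=2: 37; Q=3: 97; Q=4: 147; Q=5: 172; Q=6: 163; Q=7: 104.
Profit is maximized at Q = 5. AVC there is 67/5 = $13.40 ≤ P, so producing beats shutting down (which would give -$71).

Q = 5; profit = $172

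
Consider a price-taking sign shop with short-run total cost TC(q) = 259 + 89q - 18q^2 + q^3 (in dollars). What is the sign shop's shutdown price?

$8 per unit

The firm shuts down when price falls below the minimum of average variable cost. AVC = VC/q = 89 - 18q + q^2.
dAVC/dq = -18 + 2q = 0 gives q = 9. min AVC = 89 - 18·9 + 9^2 = 8.
For P < $8 the firm produces nothing.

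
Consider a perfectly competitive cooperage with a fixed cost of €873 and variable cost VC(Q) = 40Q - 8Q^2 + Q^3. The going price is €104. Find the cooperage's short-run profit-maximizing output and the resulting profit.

Profit = -€361 at Q = 8

AVC = 40 - 8Q + Q^2 has its minimum €24 at Q = 4; price €104 clears that bar, so the firm operates.
With MC = 40 - 16Q + 3Q^2, P = MC on the upward-sloping part at Q* = 8.
TR = 104·8 = 832. TC = 873 + 320 = 1193. Profit = 832 − 1193 = -€361.
Shutting down would mean losing the fixed cost of €873, so operating at a loss of €361 is better by €512.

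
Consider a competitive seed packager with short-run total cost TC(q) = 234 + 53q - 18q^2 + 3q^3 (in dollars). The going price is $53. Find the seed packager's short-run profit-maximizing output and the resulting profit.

Profit = -$138 at q = 4

AVC = 53 - 18q + 3q^2; min AVC = $26 at q = 3. Since P = $53 ≥ min AVC, the firm produces.
MC = 53 - 36q + 9q^2. Setting P = MC and taking the root on the rising branch gives q* = 4.
TR = 53·4 = 212. TC = 234 + 116 = 350. Profit = 212 − 350 = -$138.
By producing, the firm covers all variable cost plus $96 of fixed cost; shutting down would lose the full $234.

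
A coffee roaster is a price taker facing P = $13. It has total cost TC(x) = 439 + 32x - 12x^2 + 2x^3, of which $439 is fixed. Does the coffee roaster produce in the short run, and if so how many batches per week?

Shut down

From TC, MC = TC'(x) = 32 - 24x + 6x^2 and AVC = VC/x = 32 - 12x + 2x^2.
The AVC parabola has its vertex at x = 12/4 = 3, where AVC = 32 - 12·3 + 2·3^2 = $14.
Since P = $13 < min AVC = $14, price fails to cover variable cost at any output.
Best response: produce nothing and absorb the $439 fixed cost.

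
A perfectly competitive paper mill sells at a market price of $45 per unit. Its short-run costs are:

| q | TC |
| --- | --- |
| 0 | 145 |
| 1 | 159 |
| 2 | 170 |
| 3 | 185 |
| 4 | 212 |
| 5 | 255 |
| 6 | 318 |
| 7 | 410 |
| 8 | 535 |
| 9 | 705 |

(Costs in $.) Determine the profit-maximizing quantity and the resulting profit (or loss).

q = 5; profit = -$30

Tabulate TR − TC: q=0: -145; q=1: -114; q=2: -80; q=3: -50; q=4: -32; q=5: -30; q=6: -48; q=7: -95; q=8: -175; q=9: -300.
Profit is maximized at q = 5. AVC there is 110/5 = $22 ≤ P, so producing beats shutting down (which would give -$145).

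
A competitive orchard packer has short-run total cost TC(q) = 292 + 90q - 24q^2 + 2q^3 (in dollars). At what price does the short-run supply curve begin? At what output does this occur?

$18 per unit, at q = 6

Short-run supply begins at min AVC. From VC = 90q - 24q^2 + 2q^3, AVC = 90 - 24q + 2q^2.
dAVC/dq = -24 + 4q = 0 gives q = 6. min AVC = 90 - 24·6 + 2·6^2 = 18.
The firm shuts down for any P below $18.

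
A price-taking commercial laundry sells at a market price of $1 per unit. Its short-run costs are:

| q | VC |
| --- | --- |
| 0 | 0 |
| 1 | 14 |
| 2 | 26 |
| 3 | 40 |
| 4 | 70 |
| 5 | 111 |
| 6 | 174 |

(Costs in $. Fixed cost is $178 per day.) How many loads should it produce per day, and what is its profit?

Profit at each row (π = 1q − TC): q=0: -178; q=1: -191; q=2: -202; q=3: -215; q=4: -244; q=5: -284; q=6: -346.
Profit is highest at q = 0. Equivalently, the lowest AVC in the table is 26/2 ≈ $13 at q = 2, and P = $1 falls below it — price never covers variable cost, so the firm shuts down and loses only its fixed cost.

q = 0 (shut down); profit = -$178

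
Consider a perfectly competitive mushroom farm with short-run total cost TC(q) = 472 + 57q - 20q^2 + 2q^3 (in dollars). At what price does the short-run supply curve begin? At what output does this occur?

The shutdown price is the minimum of AVC. VC = 57q - 20q^2 + 2q^3, so AVC = 57 - 20q + 2q^2.
At the minimum of AVC, MC = AVC. MC = 57 - 40q + 6q^2; setting MC = AVC gives 4q^2 - 20q = 0, so q = 5. min AVC = 7.
For P < $7 the firm produces nothing.

$7 per unit, at q = 5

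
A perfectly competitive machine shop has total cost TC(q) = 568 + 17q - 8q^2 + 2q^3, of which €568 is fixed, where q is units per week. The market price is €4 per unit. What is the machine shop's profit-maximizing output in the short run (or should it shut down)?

Variable cost is VC = 17q - 8q^2 + 2q^3, so AVC = VC/q = 17 - 8q + 2q^2 and MC = dTC/dq = 17 - 16q + 6q^2.
AVC is minimized where dAVC/dq = -8 + 4q = 0, at q = 2; min AVC = 17 - 8·2 + 2·2^2 = €9.
P = €4 lies below min AVC = €9; no output level covers variable cost.
Shutting down limits the loss to fixed cost, €568.

Shut down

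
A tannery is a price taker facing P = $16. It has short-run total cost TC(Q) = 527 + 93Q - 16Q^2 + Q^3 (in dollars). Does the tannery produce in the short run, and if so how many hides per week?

Variable cost is VC = 93Q - 16Q^2 + Q^3, so AVC = VC/Q = 93 - 16Q + Q^2 and MC = dTC/dQ = 93 - 32Q + 3Q^2.
AVC hits its minimum where MC = AVC, at Q = 8, giving min AVC = 93 - 16·8 + 8^2 = $29.
With P < min AVC ($16 < $29), every unit sold adds to the loss.
Best response: produce nothing and absorb the $527 fixed cost.

Shut down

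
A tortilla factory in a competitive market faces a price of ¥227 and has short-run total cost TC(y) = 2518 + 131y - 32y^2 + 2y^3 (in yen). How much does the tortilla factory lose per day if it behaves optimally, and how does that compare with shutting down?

AVC = 131 - 32y + 2y^2 has its minimum ¥3 at y = 8; price ¥227 clears that bar, so the firm operates.
With MC = 131 - 64y + 6y^2, P = MC on the upward-sloping part at y* = 12.
TR = 227·12 = 2724. TC = 2518 + 420 = 2938. Profit = 2724 − 2938 = -¥214.
That loss of ¥214 beats the ¥2518 the firm would lose by shutting down; producing recovers ¥2304 of fixed cost.

Profit = -¥214 at y = 12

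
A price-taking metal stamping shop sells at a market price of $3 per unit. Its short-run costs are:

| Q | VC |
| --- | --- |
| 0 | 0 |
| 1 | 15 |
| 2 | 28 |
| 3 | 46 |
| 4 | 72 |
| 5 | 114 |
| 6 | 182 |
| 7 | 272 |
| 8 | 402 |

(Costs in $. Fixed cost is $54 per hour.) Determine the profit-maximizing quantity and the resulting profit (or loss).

Tabulate TR − TC: Q=0: -54; Q=1: -66; Q=2: -76; Q=3: -91; Q=4: -114; Q=5: -153; Q=6: -218; Q=7: -305; Q=8: -432.
Profit is highest at Q = 0. Equivalently, the lowest AVC in the table is 28/2 ≈ $14 at Q = 2, and P = $3 falls below it — price never covers variable cost, so the firm shuts down and loses only its fixed cost.

Q = 0 (shut down); profit = -$54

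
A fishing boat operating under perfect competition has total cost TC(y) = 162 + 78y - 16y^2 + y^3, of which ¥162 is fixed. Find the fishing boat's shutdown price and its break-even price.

Shutdown price = ¥14; break-even price = ¥33

AVC = 78 - 16y + y^2; minimized at y = 8, giving min AVC = ¥14. That is the shutdown price.
ATC = 162/y + 78 - 16y + y^2. Setting dATC/dy = −162/y^2 − 16 + 2y = 0 gives y = 9 (since 2·9^3 − 16·9^2 = 162).
min ATC = 162/9 + 78 − 16·9 + 9^2 = ¥33. That is the break-even price.
Between these two prices the firm operates at a loss; above ¥33 it earns a profit.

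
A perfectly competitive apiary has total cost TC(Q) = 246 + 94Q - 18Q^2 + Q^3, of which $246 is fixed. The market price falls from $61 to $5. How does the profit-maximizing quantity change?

AVC = 94 - 18Q + Q^2, minimized at Q = 9 where min AVC = $13. MC = 94 - 36Q + 3Q^2.
At P = $61 ≥ min AVC, set P = MC on the rising branch: Q = 11.
At P = $5 < min AVC = $13, price no longer covers variable cost at any output, so the firm shuts down: Q = 0.

Output falls from 11 to 0 (the firm shuts down)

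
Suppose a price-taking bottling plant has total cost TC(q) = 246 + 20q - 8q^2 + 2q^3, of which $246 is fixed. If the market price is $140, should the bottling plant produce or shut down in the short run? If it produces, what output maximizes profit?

Produce at q = 6

Strip out fixed cost: VC = 20q - 8q^2 + 2q^3. Then AVC = 20 - 8q + 2q^2 and MC = 20 - 16q + 6q^2.
AVC hits its minimum where MC = AVC, at q = 2, giving min AVC = 20 - 8·2 + 2·2^2 = $12.
Since P = $140 ≥ min AVC = $12, price covers variable cost and the firm should produce.
Set P = MC: 140 = 20 - 16q + 6q^2 → -120 - 16q + 6q^2 = 0. The roots are q = -10/3 and q = 6; the profit-maximizing output is on the rising part of MC, so q* = 6.
Check: AVC at q = 6 is $44 ≤ P, so revenue covers variable cost.
Profit = P·q − TC = 140·6 − 510 = $330.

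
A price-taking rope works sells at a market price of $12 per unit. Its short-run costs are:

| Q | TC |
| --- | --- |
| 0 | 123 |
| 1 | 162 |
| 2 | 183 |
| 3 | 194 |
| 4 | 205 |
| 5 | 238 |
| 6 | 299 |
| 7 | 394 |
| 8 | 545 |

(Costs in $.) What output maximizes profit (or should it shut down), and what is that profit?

Profit at each row (π = 12Q − TC): Q=0: -123; Q=1: -150; Q=2: -159; Q=3: -158; Q=4: -157; Q=5: -178; Q=6: -227; Q=7: -310; Q=8: -449.
Profit is highest at Q = 0. Equivalently, the lowest AVC in the table is 82/4 ≈ $20.50 at Q = 4, and P = $12 falls below it — price never covers variable cost, so the firm shuts down and loses only its fixed cost.

Q = 0 (shut down); profit = -$123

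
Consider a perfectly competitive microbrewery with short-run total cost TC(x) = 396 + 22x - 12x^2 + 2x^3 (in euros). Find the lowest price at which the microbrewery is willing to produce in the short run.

The firm shuts down when price falls below the minimum of average variable cost. AVC = VC/x = 22 - 12x + 2x^2.
dAVC/dx = -12 + 4x = 0 gives x = 3. min AVC = 22 - 12·3 + 2·3^2 = 4.
The firm shuts down for any P below €4.

€4 per unit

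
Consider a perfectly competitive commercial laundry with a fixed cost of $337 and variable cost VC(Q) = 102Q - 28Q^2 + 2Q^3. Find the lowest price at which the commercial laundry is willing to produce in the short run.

$4 per unit

The shutdown price is the minimum of AVC. VC = 102Q - 28Q^2 + 2Q^3, so AVC = 102 - 28Q + 2Q^2.
At the minimum of AVC, MC = AVC. MC = 102 - 56Q + 6Q^2; setting MC = AVC gives 4Q^2 - 28Q = 0, so Q = 7. min AVC = 4.
For P < $4 the firm produces nothing.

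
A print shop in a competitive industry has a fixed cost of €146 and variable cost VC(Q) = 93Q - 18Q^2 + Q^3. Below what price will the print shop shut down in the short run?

Short-run supply begins at min AVC. From VC = 93Q - 18Q^2 + Q^3, AVC = 93 - 18Q + Q^2.
dAVC/dQ = -18 + 2Q = 0 gives Q = 9. min AVC = 93 - 18·9 + 9^2 = 12.
The firm shuts down for any P below €12.

€12 per unit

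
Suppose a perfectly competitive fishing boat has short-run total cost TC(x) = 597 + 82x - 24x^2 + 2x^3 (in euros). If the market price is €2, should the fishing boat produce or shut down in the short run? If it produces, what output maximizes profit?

Variable cost is VC = 82x - 24x^2 + 2x^3, so AVC = VC/x = 82 - 24x + 2x^2 and MC = dTC/dx = 82 - 48x + 6x^2.
AVC is minimized where dAVC/dx = -24 + 4x = 0, at x = 6; min AVC = 82 - 24·6 + 2·6^2 = €10.
Since P = €2 < min AVC = €10, price fails to cover variable cost at any output.
Best response: produce nothing and absorb the €597 fixed cost.

Shut down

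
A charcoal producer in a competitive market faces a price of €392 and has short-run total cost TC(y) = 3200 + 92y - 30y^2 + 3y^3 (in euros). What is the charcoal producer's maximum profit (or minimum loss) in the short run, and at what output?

Profit = -€200 at y = 10

AVC = 92 - 30y + 3y^2; min AVC = €17 at y = 5. Since P = €392 ≥ min AVC, the firm produces.
MC = 92 - 60y + 9y^2. Setting P = MC and taking the root on the rising branch gives y* = 10.
TR = 392·10 = 3920. TC = 3200 + 920 = 4120. Profit = 3920 − 4120 = -€200.
That loss of €200 beats the €3200 the firm would lose by shutting down; producing recovers €3000 of fixed cost.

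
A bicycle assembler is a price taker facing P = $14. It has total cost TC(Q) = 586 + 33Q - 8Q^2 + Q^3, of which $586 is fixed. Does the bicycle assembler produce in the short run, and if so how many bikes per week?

Shut down

Strip out fixed cost: VC = 33Q - 8Q^2 + Q^3. Then AVC = 33 - 8Q + Q^2 and MC = 33 - 16Q + 3Q^2.
AVC hits its minimum where MC = AVC, at Q = 4, giving min AVC = 33 - 8·4 + 4^2 = $17.
With P < min AVC ($14 < $17), every unit sold adds to the loss.
The firm minimizes its loss by shutting down and losing only its fixed cost of $586.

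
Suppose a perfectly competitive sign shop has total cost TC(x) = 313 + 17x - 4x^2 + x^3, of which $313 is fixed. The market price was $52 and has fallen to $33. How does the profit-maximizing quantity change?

Output falls from 5 to 4

AVC = 17 - 4x + x^2, minimized at x = 2 where min AVC = $13. MC = 17 - 8x + 3x^2.
With P = $52 above the shutdown price, P = MC gives x = 5.
At P = $33 ≥ min AVC, set P = MC: x = 4. The firm stays open but cuts output.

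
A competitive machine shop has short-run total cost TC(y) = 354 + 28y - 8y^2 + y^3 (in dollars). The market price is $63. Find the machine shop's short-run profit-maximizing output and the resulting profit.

AVC = 28 - 8y + y^2 has its minimum $12 at y = 4; price $63 clears that bar, so the firm operates.
MC = 28 - 16y + 3y^2. Setting P = MC and taking the root on the rising branch gives y* = 7.
TR = 63·7 = 441. TC = 354 + 147 = 501. Profit = 441 − 501 = -$60.
That loss of $60 beats the $354 the firm would lose by shutting down; producing recovers $294 of fixed cost.

Profit = -$60 at y = 7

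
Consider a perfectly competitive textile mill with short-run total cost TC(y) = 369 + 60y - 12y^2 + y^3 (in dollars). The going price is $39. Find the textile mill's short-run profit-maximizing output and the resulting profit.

Profit = -$271 at y = 7

AVC = 60 - 12y + y^2; min AVC = $24 at y = 6. Since P = $39 ≥ min AVC, the firm produces.
MC = 60 - 24y + 3y^2. Setting P = MC and taking the root on the rising branch gives y* = 7.
TR = 39·7 = 273. TC = 369 + 175 = 544. Profit = 273 − 544 = -$271.
Shutting down would mean losing the fixed cost of $369, so operating at a loss of $271 is better by $98.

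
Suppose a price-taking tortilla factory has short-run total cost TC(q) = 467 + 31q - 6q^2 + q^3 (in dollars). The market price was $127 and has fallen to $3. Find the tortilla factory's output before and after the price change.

Output falls from 8 to 0 (the firm shuts down)

AVC = 31 - 6q + q^2, minimized at q = 3 where min AVC = $22. MC = 31 - 12q + 3q^2.
With P = $127 above the shutdown price, P = MC gives q = 8.
At P = $3 < min AVC = $22, price no longer covers variable cost at any output, so the firm shuts down: q = 0.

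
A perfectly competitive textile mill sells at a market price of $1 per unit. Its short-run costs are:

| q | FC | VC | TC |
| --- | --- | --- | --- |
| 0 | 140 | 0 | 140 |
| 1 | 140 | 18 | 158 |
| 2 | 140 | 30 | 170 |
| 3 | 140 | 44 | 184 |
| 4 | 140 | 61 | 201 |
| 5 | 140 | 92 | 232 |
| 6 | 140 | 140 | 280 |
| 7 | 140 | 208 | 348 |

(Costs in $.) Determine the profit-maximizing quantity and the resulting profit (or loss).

q = 0 (shut down); profit = -$140

Profit at each row (π = 1q − TC): q=0: -140; q=1: -157; q=2: -168; q=3: -181; q=4: -197; q=5: -227; q=6: -274; q=7: -341.
Profit is highest at q = 0. Equivalently, the lowest AVC in the table is 44/3 ≈ $14.67 at q = 3, and P = $1 falls below it — price never covers variable cost, so the firm shuts down and loses only its fixed cost.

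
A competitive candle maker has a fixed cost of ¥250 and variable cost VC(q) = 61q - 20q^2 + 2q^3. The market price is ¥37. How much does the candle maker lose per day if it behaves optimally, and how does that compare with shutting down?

AVC = 61 - 20q + 2q^2; min AVC = ¥11 at q = 5. Since P = ¥37 ≥ min AVC, the firm produces.
With MC = 61 - 40q + 6q^2, P = MC on the upward-sloping part at q* = 6.
TR = 37·6 = 222. TC = 250 + 78 = 328. Profit = 222 − 328 = -¥106.
Shutting down would mean losing the fixed cost of ¥250, so operating at a loss of ¥106 is better by ¥144.

Profit = -¥106 at q = 6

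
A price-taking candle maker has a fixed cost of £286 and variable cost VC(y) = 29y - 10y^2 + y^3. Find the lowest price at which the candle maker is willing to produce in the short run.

Short-run supply begins at min AVC. From VC = 29y - 10y^2 + y^3, AVC = 29 - 10y + y^2.
At the minimum of AVC, MC = AVC. MC = 29 - 20y + 3y^2; setting MC = AVC gives 2y^2 - 10y = 0, so y = 5. min AVC = 4.
The firm shuts down for any P below £4.

£4 per unit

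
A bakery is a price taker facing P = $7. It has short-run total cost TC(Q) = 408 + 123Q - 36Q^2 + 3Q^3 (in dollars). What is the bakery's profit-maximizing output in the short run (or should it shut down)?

Variable cost is VC = 123Q - 36Q^2 + 3Q^3, so AVC = VC/Q = 123 - 36Q + 3Q^2 and MC = dTC/dQ = 123 - 72Q + 9Q^2.
The AVC parabola has its vertex at Q = 36/6 = 6, where AVC = 123 - 36·6 + 3·6^2 = $15.
P = $7 lies below min AVC = $15; no output level covers variable cost.
Best response: produce nothing and absorb the $408 fixed cost.

Shut down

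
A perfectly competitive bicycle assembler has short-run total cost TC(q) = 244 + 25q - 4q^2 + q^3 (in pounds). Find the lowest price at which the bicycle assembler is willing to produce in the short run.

£21 per unit

The shutdown price is the minimum of AVC. VC = 25q - 4q^2 + q^3, so AVC = 25 - 4q + q^2.
dAVC/dq = -4 + 2q = 0 gives q = 2. min AVC = 25 - 4·2 + 2^2 = 21.
For P < £21 the firm produces nothing.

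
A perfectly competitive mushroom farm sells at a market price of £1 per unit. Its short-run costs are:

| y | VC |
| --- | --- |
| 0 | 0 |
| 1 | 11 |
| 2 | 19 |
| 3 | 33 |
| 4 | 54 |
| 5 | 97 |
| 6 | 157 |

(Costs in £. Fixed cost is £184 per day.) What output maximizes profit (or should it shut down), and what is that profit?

y = 0 (shut down); profit = -£184

Profit at each row (π = 1y − TC): y=0: -184; y=1: -194; y=2: -201; y=3: -214; y=4: -234; y=5: -276; y=6: -335.
Profit is highest at y = 0. Equivalently, the lowest AVC in the table is 19/2 ≈ £9.50 at y = 2, and P = £1 falls below it — price never covers variable cost, so the firm shuts down and loses only its fixed cost.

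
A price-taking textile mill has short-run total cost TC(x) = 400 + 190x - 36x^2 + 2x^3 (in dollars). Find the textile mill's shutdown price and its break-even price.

AVC = 190 - 36x + 2x^2; minimized at x = 9, giving min AVC = $28. That is the shutdown price.
ATC = 400/x + 190 - 36x + 2x^2. Setting dATC/dx = −400/x^2 − 36 + 4x = 0 gives x = 10 (since 4·10^3 − 36·10^2 = 400).
min ATC = 400/10 + 190 − 36·10 + 2·10^2 = $70. That is the break-even price.
For $28 ≤ P < $70 the firm produces at a loss; below $28 it shuts down.

Shutdown price = $28; break-even price = $70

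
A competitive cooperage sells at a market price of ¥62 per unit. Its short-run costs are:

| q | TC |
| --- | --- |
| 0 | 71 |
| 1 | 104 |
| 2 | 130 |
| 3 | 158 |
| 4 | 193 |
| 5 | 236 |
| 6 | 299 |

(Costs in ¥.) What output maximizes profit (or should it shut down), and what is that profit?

q = 5; profit = ¥74

Profit at each row (π = 62q − TC): q=0: -71; q=1: -42; q=2: -6; q=3: 28; q=4: 55; q=5: 74; q=6: 73.
Profit is maximized at q = 5. AVC there is 165/5 = ¥33 ≤ P, so producing beats shutting down (which would give -¥71).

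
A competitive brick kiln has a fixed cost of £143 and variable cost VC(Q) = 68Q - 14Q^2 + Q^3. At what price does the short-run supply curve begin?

£19 per unit

The firm shuts down when price falls below the minimum of average variable cost. AVC = VC/Q = 68 - 14Q + Q^2.
At the minimum of AVC, MC = AVC. MC = 68 - 28Q + 3Q^2; setting MC = AVC gives 2Q^2 - 14Q = 0, so Q = 7. min AVC = 19.
The firm shuts down for any P below £19.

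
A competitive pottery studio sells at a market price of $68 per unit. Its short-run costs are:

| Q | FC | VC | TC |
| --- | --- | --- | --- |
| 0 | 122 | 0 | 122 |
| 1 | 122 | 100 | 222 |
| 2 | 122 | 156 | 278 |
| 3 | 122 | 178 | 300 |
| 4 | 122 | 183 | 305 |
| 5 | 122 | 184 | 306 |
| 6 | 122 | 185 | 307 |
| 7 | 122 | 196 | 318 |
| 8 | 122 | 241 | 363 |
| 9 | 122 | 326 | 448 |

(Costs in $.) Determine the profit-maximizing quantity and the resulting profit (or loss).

Tabulate TR − TC: Q=0: -122; Q=1: -154; Q=2: -142; Q=3: -96; Q=4: -33; Q=5: 34; Q=6: 101; Q=7: 158; Q=8: 181; Q=9: 164.
Profit is maximized at Q = 8. AVC there is 241/8 = $30.12 ≤ P, so producing beats shutting down (which would give -$122).

Q = 8; profit = $181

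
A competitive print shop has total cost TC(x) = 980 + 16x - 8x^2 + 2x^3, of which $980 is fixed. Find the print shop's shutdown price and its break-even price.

AVC = 16 - 8x + 2x^2; minimized at x = 2, giving min AVC = $8. That is the shutdown price.
ATC = 980/x + 16 - 8x + 2x^2. Setting dATC/dx = −980/x^2 − 8 + 4x = 0 gives x = 7 (since 4·7^3 − 8·7^2 = 980).
min ATC = 980/7 + 16 − 8·7 + 2·7^2 = $198. That is the break-even price.
Between these two prices the firm operates at a loss; above $198 it earns a profit.

Shutdown price = $8; break-even price = $198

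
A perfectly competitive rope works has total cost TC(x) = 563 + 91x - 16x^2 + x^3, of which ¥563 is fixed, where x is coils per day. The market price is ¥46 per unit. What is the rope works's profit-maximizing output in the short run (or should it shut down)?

From TC, MC = TC'(x) = 91 - 32x + 3x^2 and AVC = VC/x = 91 - 16x + x^2.
AVC hits its minimum where MC = AVC, at x = 8, giving min AVC = 91 - 16·8 + 8^2 = ¥27.
P = ¥46 exceeds min AVC = ¥27, so the firm stays open.
P = MC gives 45 - 32x + 3x^2 = 0, with roots 5/3 and 9. Take the larger (rising MC): x* = 9.
Check: AVC at x = 9 is ¥28 ≤ P, so revenue covers variable cost.
Profit = P·x − TC = 46·9 − 815 = -¥401, a loss, but smaller than the ¥563 fixed cost the firm would lose by shutting down.

Produce at x = 9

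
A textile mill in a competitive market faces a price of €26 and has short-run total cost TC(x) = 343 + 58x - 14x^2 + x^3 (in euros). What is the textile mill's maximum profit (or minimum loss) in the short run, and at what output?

AVC = 58 - 14x + x^2 has its minimum €9 at x = 7; price €26 clears that bar, so the firm operates.
MC = 58 - 28x + 3x^2. Setting P = MC and taking the root on the rising branch gives x* = 8.
TR = 26·8 = 208. TC = 343 + 80 = 423. Profit = 208 − 423 = -€215.
Shutting down would mean losing the fixed cost of €343, so operating at a loss of €215 is better by €128.

Profit = -€215 at x = 8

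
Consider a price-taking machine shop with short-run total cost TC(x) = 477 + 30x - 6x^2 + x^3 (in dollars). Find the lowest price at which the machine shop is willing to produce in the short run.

$21 per unit

The shutdown price is the minimum of AVC. VC = 30x - 6x^2 + x^3, so AVC = 30 - 6x + x^2.
dAVC/dx = -6 + 2x = 0 gives x = 3. min AVC = 30 - 6·3 + 3^2 = 21.
For P < $21 the firm produces nothing.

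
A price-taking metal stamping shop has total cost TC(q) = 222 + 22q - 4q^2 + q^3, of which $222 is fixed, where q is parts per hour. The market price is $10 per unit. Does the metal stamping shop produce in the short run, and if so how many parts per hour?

Shut down

From TC, MC = TC'(q) = 22 - 8q + 3q^2 and AVC = VC/q = 22 - 4q + q^2.
AVC is minimized where dAVC/dq = -4 + 2q = 0, at q = 2; min AVC = 22 - 4·2 + 2^2 = $18.
P = $10 lies below min AVC = $18; no output level covers variable cost.
Shutting down limits the loss to fixed cost, $222.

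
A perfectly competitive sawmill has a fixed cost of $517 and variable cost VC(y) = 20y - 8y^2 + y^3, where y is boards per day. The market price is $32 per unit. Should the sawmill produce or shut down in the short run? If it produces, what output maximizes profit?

Produce at y = 6

Strip out fixed cost: VC = 20y - 8y^2 + y^3. Then AVC = 20 - 8y + y^2 and MC = 20 - 16y + 3y^2.
AVC is minimized where dAVC/dy = -8 + 2y = 0, at y = 4; min AVC = 20 - 8·4 + 4^2 = $4.
P = $32 exceeds min AVC = $4, so the firm stays open.
Set P = MC: 32 = 20 - 16y + 3y^2 → -12 - 16y + 3y^2 = 0. The roots are y = -2/3 and y = 6; the profit-maximizing output is on the rising part of MC, so y* = 6.
Check: AVC at y = 6 is $8 ≤ P, so revenue covers variable cost.
Profit = P·y − TC = 32·6 − 565 = -$373, a loss, but smaller than the $517 fixed cost the firm would lose by shutting down.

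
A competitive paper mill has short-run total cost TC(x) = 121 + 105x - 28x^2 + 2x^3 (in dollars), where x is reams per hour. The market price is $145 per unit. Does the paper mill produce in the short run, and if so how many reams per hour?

Strip out fixed cost: VC = 105x - 28x^2 + 2x^3. Then AVC = 105 - 28x + 2x^2 and MC = 105 - 56x + 6x^2.
AVC hits its minimum where MC = AVC, at x = 7, giving min AVC = 105 - 28·7 + 2·7^2 = $7.
Because $145 ≥ $7, revenue can cover variable cost; the firm operates.
Solving P = MC: -40 - 56x + 6x^2 = 0 ⇒ x = -2/3 or 10. On the upward-sloping branch, x* = 10.
Check: AVC at x = 10 is $25 ≤ P, so revenue covers variable cost.
Profit = P·x − TC = 145·10 − 371 = $1079.

Produce at x = 10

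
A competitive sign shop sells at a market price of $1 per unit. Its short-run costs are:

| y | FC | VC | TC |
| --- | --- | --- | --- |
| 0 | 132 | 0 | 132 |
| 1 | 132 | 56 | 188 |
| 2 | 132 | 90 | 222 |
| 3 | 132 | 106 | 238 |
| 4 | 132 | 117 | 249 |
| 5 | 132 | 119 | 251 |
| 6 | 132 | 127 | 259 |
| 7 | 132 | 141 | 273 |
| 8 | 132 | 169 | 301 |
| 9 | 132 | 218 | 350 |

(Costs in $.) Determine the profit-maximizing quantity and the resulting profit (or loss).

Compute π = P·y − TC at each output: y=0: -132; y=1: -187; y=2: -220; y=3: -235; y=4: -245; y=5: -246; y=6: -253; y=7: -266; y=8: -293; y=9: -341.
Profit is highest at y = 0. Equivalently, the lowest AVC in the table is 141/7 ≈ $20.14 at y = 7, and P = $1 falls below it — price never covers variable cost, so the firm shuts down and loses only its fixed cost.

y = 0 (shut down); profit = -$132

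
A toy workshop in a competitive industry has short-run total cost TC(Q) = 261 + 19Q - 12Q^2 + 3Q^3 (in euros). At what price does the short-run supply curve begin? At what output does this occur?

€7 per unit, at Q = 2

Short-run supply begins at min AVC. From VC = 19Q - 12Q^2 + 3Q^3, AVC = 19 - 12Q + 3Q^2.
dAVC/dQ = -12 + 6Q = 0 gives Q = 2. min AVC = 19 - 12·2 + 3·2^2 = 7.
So the shutdown price is €7.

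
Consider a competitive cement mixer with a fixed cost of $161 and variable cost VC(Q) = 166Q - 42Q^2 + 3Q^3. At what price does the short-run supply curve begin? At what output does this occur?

The firm shuts down when price falls below the minimum of average variable cost. AVC = VC/Q = 166 - 42Q + 3Q^2.
dAVC/dQ = -42 + 6Q = 0 gives Q = 7. min AVC = 166 - 42·7 + 3·7^2 = 19.
For P < $19 the firm produces nothing.

$19 per unit, at Q = 7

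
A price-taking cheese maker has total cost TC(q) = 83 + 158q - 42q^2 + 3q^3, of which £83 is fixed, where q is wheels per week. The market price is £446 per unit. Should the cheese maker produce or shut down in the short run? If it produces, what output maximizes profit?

Variable cost is VC = 158q - 42q^2 + 3q^3, so AVC = VC/q = 158 - 42q + 3q^2 and MC = dTC/dq = 158 - 84q + 9q^2.
AVC is minimized where dAVC/dq = -42 + 6q = 0, at q = 7; min AVC = 158 - 42·7 + 3·7^2 = £11.
P = £446 exceeds min AVC = £11, so the firm stays open.
Solving P = MC: -288 - 84q + 9q^2 = 0 ⇒ q = -8/3 or 12. On the upward-sloping branch, q* = 12.
Check: AVC at q = 12 is £86 ≤ P, so revenue covers variable cost.
Profit = P·q − TC = 446·12 − 1115 = £4237.

Produce at q = 12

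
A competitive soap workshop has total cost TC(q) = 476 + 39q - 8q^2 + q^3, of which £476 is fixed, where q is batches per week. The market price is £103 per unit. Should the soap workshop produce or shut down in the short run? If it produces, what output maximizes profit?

Produce at q = 8

Variable cost is VC = 39q - 8q^2 + q^3, so AVC = VC/q = 39 - 8q + q^2 and MC = dTC/dq = 39 - 16q + 3q^2.
AVC is minimized where dAVC/dq = -8 + 2q = 0, at q = 4; min AVC = 39 - 8·4 + 4^2 = £23.
Because £103 ≥ £23, revenue can cover variable cost; the firm operates.
P = MC gives -64 - 16q + 3q^2 = 0, with roots -8/3 and 8. Take the larger (rising MC): q* = 8.
Check: AVC at q = 8 is £39 ≤ P, so revenue covers variable cost.
Profit = P·q − TC = 103·8 − 788 = £36.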